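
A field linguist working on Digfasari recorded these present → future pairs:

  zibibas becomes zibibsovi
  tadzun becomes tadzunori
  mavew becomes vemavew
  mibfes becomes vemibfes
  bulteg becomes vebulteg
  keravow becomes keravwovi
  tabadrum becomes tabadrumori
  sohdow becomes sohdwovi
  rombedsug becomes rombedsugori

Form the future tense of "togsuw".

"togsuw" has last vowel 'u'. The stems whose last vowel is 'u' (rombedsug → rombedsugori, tadzun → tadzunori, tabadrum → tabadrumori) add -ori.
The other patterns: stems whose last vowel is 'e' add the prefix ve-; stems whose last vowel is 'a' or 'o' delete the last vowel and add -ovi.
So togsuw → togsuwori.

togsuwori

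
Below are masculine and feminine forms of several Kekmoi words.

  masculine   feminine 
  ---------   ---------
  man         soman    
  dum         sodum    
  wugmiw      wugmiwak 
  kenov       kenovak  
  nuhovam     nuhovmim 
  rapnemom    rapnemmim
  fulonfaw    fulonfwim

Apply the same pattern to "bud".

dum and nuhovam both end in -m yet inflect differently (sodum, nuhovmim), so the final letter is not what conditions the rule; the number of vowels is.
"bud" has 1 vowel. The stems with 1 vowel (man → soman, dum → sodum) add the prefix so-.
So bud → sobud.

sobud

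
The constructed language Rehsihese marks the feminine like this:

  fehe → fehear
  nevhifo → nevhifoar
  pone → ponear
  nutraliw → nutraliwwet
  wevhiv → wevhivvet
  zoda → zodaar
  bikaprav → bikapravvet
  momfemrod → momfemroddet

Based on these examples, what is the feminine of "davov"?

zoda and bikaprav both have last vowel 'a' yet inflect differently (zodaar, bikapravvet), so the last vowel is not what conditions the rule; whether the stem ends in a vowel or a consonant is.
"davov" ends in a consonant. The stems ending in a consonant (bikaprav → bikapravvet, nutraliw → nutraliwwet, wevhiv → wevhivvet) double the final consonant and add -et.
So davov → davovvet.

davovvet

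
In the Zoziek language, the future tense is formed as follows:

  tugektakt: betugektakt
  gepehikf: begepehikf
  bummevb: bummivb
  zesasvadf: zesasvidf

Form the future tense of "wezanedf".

wezanidf

"wezanedf" has second-to-last letter 'd'. The one such stem in the data (zesasvadf → zesasvidf) changes the last vowel to 'i' (as does bummevb), so the same rule applies.
So wezanedf → wezanidf.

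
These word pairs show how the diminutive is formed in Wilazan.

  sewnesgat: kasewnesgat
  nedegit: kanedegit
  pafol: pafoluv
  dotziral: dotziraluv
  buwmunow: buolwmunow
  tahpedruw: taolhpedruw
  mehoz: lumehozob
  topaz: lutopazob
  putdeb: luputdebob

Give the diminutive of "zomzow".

zoolmzow

sewnesgat and dotziral both have last vowel 'a' yet inflect differently (kasewnesgat, dotziraluv), so the last vowel is not what conditions the rule; the final letter is.
"zomzow" ends in -w. The stems ending in -w (buwmunow → buolwmunow, tahpedruw → taolhpedruw) insert -ol- after the first vowel.
The other patterns: stems ending in -t add the prefix ka-; stems ending in -l add -uv; stems ending in -b or -z add lu- … -ob around the stem.
So zomzow → zoolmzow.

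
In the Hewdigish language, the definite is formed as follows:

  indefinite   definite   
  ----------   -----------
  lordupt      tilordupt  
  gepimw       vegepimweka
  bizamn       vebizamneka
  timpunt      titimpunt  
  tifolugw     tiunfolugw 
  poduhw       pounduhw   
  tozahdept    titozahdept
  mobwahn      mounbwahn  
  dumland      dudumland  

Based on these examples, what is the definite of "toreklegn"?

gepimw and poduhw both end in -w yet inflect differently (vegepimweka, pounduhw), so the final letter is not what conditions the rule; the second-to-last letter is.
"toreklegn" has second-to-last letter 'g'. The one such stem in the data (tifolugw → tiunfolugw) inserts -un- after the first vowel (as do poduhw, mobwahn), so the same rule applies.
The other patterns: stems whose second-to-last letter is 'm' add ve- … -eka around the stem; stems whose second-to-last letter is 'n' repeat the first consonant+vowel as a prefix; stems whose second-to-last letter is 'p' add the prefix ti-.
So toreklegn → tounreklegn.

tounreklegn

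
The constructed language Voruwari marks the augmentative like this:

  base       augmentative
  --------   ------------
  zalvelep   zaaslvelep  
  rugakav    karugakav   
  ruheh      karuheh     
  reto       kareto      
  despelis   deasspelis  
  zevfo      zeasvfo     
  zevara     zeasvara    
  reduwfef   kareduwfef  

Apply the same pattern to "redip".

reto and zevfo both end in -o yet inflect differently (kareto, zeasvfo), so the final letter is not what conditions the rule; the first letter is.
"redip" begins with r-. The stems beginning with r- (rugakav → karugakav, reduwfef → kareduwfef, reto → kareto) add the prefix ka-.
The other pattern: stems beginning with d- or z- insert -as- after the first vowel.
So redip → karedip.

karedip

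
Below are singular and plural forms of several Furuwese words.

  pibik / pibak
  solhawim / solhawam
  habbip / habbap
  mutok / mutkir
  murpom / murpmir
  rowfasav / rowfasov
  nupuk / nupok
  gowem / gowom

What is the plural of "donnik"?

"donnik" has last vowel 'i'. The stems whose last vowel is 'i' (pibik → pibak, solhawim → solhawam, habbip → habbap) change the last vowel to 'a'.
The other patterns: stems whose last vowel is 'o' delete the last vowel and add -ir; stems whose last vowel is 'a', 'e' or 'u' change the last vowel to 'o'.
So donnik → donnak.

donnak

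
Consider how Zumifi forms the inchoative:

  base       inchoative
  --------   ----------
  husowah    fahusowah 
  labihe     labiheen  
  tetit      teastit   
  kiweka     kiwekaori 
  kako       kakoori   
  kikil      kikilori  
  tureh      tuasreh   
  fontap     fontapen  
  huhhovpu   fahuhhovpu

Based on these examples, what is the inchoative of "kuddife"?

kuddifeori

husowah and tureh both end in -h yet inflect differently (fahusowah, tuasreh), so the final letter is not what conditions the rule; the first letter is.
"kuddife" begins with k-. The stems beginning with k- (kiweka → kiwekaori, kikil → kikilori, kako → kakoori) add -ori.
The other patterns: stems beginning with h- add the prefix fa-; stems beginning with t- insert -as- after the first vowel; stems beginning with f- or l- add -en.
So kuddife → kuddifeori.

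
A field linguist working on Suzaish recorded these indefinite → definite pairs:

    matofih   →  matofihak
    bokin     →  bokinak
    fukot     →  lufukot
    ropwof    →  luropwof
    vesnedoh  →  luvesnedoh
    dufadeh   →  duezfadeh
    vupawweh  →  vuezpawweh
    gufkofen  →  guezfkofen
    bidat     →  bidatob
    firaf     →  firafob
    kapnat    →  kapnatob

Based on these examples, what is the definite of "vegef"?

matofih and vesnedoh both end in -h yet inflect differently (matofihak, luvesnedoh), so the final letter is not what conditions the rule; the last vowel is.
"vegef" has last vowel 'e'. The stems whose last vowel is 'e' (dufadeh → duezfadeh, vupawweh → vuezpawweh, gufkofen → guezfkofen) insert -ez- after the first vowel.
The other patterns: stems whose last vowel is 'i' add -ak; stems whose last vowel is 'o' add the prefix lu-; stems whose last vowel is 'a' add -ob.
So vegef → veezgef.

veezgef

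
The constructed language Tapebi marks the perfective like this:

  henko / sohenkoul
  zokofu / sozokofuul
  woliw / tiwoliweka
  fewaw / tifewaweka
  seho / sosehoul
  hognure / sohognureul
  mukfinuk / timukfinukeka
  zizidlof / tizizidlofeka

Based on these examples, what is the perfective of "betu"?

sobetuul

"betu" ends in a vowel. The stems ending in a vowel (seho → sosehoul, zokofu → sozokofuul, hognure → sohognureul) add so- … -ul around the stem.
So betu → sobetuul.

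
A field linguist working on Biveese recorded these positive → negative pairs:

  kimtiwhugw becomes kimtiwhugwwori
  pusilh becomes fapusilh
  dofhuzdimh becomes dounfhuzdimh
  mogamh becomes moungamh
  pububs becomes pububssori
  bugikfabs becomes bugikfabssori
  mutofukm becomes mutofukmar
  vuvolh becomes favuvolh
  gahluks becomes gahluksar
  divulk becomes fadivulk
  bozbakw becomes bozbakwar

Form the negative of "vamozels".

favamozels

pusilh and dofhuzdimh both end in -h yet inflect differently (fapusilh, dounfhuzdimh), so the final letter is not what conditions the rule; the second-to-last letter is.
"vamozels" has second-to-last letter 'l'. The stems whose second-to-last letter is 'l' (pusilh → fapusilh, divulk → fadivulk, vuvolh → favuvolh) add the prefix fa-.
So vamozels → favamozels.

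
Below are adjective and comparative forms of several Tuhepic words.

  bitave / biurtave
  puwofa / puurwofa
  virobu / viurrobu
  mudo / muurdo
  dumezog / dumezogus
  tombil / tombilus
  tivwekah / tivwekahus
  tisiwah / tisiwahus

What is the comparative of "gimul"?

gimulus

"gimul" ends in a consonant. The stems ending in a consonant (dumezog → dumezogus, tombil → tombilus, tivwekah → tivwekahus) add -us.
So gimul → gimulus.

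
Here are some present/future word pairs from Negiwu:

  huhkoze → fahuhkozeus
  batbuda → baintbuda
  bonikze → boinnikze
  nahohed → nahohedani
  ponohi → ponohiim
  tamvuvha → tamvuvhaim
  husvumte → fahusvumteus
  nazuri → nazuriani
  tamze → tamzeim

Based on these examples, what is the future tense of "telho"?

telhoim

bonikze and husvumte both end in -e yet inflect differently (boinnikze, fahusvumteus), so the final letter is not what conditions the rule; the first letter is.
"telho" begins with t-. The stems beginning with t- (tamvuvha → tamvuvhaim, tamze → tamzeim) add -im.
The other patterns: stems beginning with b- insert -in- after the first vowel; stems beginning with n- add -ani; stems beginning with h- add fa- … -us around the stem.
So telho → telhoim.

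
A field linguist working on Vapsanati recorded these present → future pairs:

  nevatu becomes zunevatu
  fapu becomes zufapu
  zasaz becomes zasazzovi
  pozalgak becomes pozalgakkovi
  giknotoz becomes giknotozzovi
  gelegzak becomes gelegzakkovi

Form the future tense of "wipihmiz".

fapu and zasaz both have 2 vowels yet inflect differently (zufapu, zasazzovi), so the number of vowels is not what conditions the rule; whether the stem ends in a vowel or a consonant is.
"wipihmiz" ends in a consonant. The stems ending in a consonant (zasaz → zasazzovi, pozalgak → pozalgakkovi, giknotoz → giknotozzovi) double the final consonant and add -ovi.
So wipihmiz → wipihmizzovi.

wipihmizzovi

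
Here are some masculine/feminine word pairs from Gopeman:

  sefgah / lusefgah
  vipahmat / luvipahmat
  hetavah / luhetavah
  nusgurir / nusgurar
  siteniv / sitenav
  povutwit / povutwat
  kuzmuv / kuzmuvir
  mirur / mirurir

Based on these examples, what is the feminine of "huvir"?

huvar

vipahmat and povutwit both end in -t yet inflect differently (luvipahmat, povutwat), so the final letter is not what conditions the rule; the last vowel is.
"huvir" has last vowel 'i'. The stems whose last vowel is 'i' (nusgurir → nusgurar, siteniv → sitenav, povutwit → povutwat) change the last vowel to 'a'.
So huvir → huvar.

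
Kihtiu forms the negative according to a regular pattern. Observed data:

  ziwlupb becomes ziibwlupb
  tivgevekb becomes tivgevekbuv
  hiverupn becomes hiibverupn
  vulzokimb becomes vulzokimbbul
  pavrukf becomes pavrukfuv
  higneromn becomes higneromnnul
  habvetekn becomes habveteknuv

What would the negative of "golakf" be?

"golakf" has second-to-last letter 'k'. The stems whose second-to-last letter is 'k' (pavrukf → pavrukfuv, habvetekn → habveteknuv, tivgevekb → tivgevekbuv) add -uv.
So golakf → golakfuv.

golakfuv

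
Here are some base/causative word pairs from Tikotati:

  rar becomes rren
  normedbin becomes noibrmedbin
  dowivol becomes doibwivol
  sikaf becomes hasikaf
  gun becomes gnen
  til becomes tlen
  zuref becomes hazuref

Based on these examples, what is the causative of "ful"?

flen

til and dowivol both end in -l yet inflect differently (tlen, doibwivol), so the final letter is not what conditions the rule; the number of vowels is.
"ful" has 1 vowel. The stems with 1 vowel (gun → gnen, rar → rren, til → tlen) delete the last vowel and add -en.
The other patterns: stems with 2 vowels add the prefix ha-; stems with 3 vowels insert -ib- after the first vowel.
So ful → flen.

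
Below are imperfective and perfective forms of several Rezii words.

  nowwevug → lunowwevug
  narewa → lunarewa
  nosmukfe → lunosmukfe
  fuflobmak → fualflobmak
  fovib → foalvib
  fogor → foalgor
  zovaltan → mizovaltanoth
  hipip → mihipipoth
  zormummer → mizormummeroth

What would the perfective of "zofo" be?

fogor and zormummer both end in -r yet inflect differently (foalgor, mizormummeroth), so the final letter is not what conditions the rule; the first letter is.
"zofo" begins with z-. The stems beginning with z- (zovaltan → mizovaltanoth, zormummer → mizormummeroth) add mi- … -oth around the stem.
The other patterns: stems beginning with n- add the prefix lu-; stems beginning with f- insert -al- after the first vowel.
So zofo → mizofooth.

mizofooth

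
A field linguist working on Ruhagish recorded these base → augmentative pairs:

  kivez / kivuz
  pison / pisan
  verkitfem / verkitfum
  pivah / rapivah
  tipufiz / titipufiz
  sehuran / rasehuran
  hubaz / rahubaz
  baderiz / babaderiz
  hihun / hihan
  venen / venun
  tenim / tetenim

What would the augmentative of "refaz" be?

rarefaz

kivez and hubaz both end in -z yet inflect differently (kivuz, rahubaz), so the final letter is not what conditions the rule; the last vowel is.
"refaz" has last vowel 'a'. The stems whose last vowel is 'a' (hubaz → rahubaz, sehuran → rasehuran, pivah → rapivah) add the prefix ra-.
The other patterns: stems whose last vowel is 'e' change the last vowel to 'u'; stems whose last vowel is 'o' or 'u' change the last vowel to 'a'; stems whose last vowel is 'i' repeat the first consonant+vowel as a prefix.
So refaz → rarefaz.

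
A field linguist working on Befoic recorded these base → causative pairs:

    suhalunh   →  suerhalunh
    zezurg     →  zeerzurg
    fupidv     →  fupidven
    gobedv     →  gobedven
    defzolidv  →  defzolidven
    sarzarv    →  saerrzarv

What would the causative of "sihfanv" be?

sierhfanv

defzolidv and sarzarv both end in -v yet inflect differently (defzolidven, saerrzarv), so the final letter is not what conditions the rule; the second-to-last letter is.
"sihfanv" has second-to-last letter 'n'. The one such stem in the data (suhalunh → suerhalunh) inserts -er- after the first vowel (as do zezurg, sarzarv), so the same rule applies.
The other pattern: stems whose second-to-last letter is 'd' add -en.
So sihfanv → sierhfanv.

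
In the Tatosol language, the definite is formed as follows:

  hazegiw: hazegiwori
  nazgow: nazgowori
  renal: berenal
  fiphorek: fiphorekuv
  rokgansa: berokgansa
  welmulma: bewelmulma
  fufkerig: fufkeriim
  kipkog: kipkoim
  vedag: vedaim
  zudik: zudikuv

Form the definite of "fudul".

befudul

nazgow and kipkog both have last vowel 'o' yet inflect differently (nazgowori, kipkoim), so the last vowel is not what conditions the rule; the final letter is.
"fudul" ends in -l. The one such stem in the data (renal → berenal) adds the prefix be-, so the same rule applies.
The other patterns: stems ending in -w add -ori; stems ending in -g drop the final letter and add -im; stems ending in -k add -uv.
So fudul → befudul.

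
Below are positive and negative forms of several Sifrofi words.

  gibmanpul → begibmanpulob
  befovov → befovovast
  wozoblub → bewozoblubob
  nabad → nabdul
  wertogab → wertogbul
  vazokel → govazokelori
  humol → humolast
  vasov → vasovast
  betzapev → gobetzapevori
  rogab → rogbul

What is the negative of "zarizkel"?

gozarizkelori

betzapev and vasov both end in -v yet inflect differently (gobetzapevori, vasovast), so the final letter is not what conditions the rule; the last vowel is.
"zarizkel" has last vowel 'e'. The stems whose last vowel is 'e' (vazokel → govazokelori, betzapev → gobetzapevori) add go- … -ori around the stem.
The other patterns: stems whose last vowel is 'a' delete the last vowel and add -ul; stems whose last vowel is 'o' add -ast; stems whose last vowel is 'u' add be- … -ob around the stem.
So zarizkel → gozarizkelori.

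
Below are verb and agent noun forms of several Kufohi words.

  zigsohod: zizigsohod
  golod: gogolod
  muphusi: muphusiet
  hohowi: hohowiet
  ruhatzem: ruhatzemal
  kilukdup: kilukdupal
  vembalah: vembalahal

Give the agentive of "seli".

seliet

zigsohod and muphusi both have 3 vowels yet inflect differently (zizigsohod, muphusiet), so the number of vowels is not what conditions the rule; the final letter is.
"seli" ends in -i. The stems ending in -i (muphusi → muphusiet, hohowi → hohowiet) add -et.
The other patterns: stems ending in -d repeat the first consonant+vowel as a prefix; stems ending in -h, -m or -p add -al.
So seli → seliet.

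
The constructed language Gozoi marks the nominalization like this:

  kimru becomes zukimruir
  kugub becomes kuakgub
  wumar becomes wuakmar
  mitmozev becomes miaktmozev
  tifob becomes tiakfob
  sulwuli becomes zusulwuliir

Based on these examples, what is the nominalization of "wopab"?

kugub and kimru both have last vowel 'u' yet inflect differently (kuakgub, zukimruir), so the last vowel is not what conditions the rule; whether the stem ends in a vowel or a consonant is.
"wopab" ends in a consonant. The stems ending in a consonant (tifob → tiakfob, wumar → wuakmar, mitmozev → miaktmozev) insert -ak- after the first vowel.
So wopab → woakpab.

woakpab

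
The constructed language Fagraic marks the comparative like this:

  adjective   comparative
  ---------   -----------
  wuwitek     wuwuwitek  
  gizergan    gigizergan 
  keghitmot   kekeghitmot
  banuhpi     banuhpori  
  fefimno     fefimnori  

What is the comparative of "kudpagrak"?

kukudpagrak

"kudpagrak" ends in a consonant. The stems ending in a consonant (wuwitek → wuwuwitek, gizergan → gigizergan, keghitmot → kekeghitmot) repeat the first consonant+vowel as a prefix.
So kudpagrak → kukudpagrak.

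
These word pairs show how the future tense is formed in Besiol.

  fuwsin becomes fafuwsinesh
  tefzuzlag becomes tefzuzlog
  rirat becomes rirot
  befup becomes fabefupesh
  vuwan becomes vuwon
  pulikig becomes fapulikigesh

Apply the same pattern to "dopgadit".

"dopgadit" has last vowel 'i'. The stems whose last vowel is 'i' (pulikig → fapulikigesh, fuwsin → fafuwsinesh) add fa- … -esh around the stem.
The other pattern: stems whose last vowel is 'a' change the last vowel to 'o'.
So dopgadit → fadopgaditesh.

fadopgaditesh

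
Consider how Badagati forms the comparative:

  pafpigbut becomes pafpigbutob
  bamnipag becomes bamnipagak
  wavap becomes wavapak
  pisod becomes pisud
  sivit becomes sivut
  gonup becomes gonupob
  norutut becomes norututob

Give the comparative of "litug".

wavap and gonup both end in -p yet inflect differently (wavapak, gonupob), so the final letter is not what conditions the rule; the last vowel is.
"litug" has last vowel 'u'. The stems whose last vowel is 'u' (gonup → gonupob, pafpigbut → pafpigbutob, norutut → norututob) add -ob.
The other patterns: stems whose last vowel is 'a' add -ak; stems whose last vowel is 'i' or 'o' change the last vowel to 'u'.
So litug → litugob.

litugob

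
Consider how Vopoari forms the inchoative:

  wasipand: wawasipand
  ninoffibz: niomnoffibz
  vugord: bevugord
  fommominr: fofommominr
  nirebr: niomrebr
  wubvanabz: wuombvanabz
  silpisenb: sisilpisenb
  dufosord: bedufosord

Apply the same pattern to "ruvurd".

nirebr and fommominr both end in -r yet inflect differently (niomrebr, fofommominr), so the final letter is not what conditions the rule; the second-to-last letter is.
"ruvurd" has second-to-last letter 'r'. The stems whose second-to-last letter is 'r' (dufosord → bedufosord, vugord → bevugord) add the prefix be-.
The other patterns: stems whose second-to-last letter is 'b' insert -om- after the first vowel; stems whose second-to-last letter is 'n' repeat the first consonant+vowel as a prefix.
So ruvurd → beruvurd.

beruvurd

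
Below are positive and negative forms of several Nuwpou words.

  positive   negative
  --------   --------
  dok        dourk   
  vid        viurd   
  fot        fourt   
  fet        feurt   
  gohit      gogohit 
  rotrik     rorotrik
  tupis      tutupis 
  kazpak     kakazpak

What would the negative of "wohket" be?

wowohket

fot and gohit both end in -t yet inflect differently (fourt, gogohit), so the final letter is not what conditions the rule; the number of vowels is.
"wohket" has 2 vowels. The stems with 2 vowels (gohit → gogohit, rotrik → rorotrik, tupis → tutupis) repeat the first consonant+vowel as a prefix.
So wohket → wowohket.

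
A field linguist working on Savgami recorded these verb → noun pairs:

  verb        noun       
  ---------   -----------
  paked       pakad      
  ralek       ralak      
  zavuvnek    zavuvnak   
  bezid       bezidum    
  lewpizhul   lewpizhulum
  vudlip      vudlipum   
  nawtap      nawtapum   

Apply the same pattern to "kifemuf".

kifemufum

"kifemuf" has last vowel 'u'. The one such stem in the data (lewpizhul → lewpizhulum) adds -um, so the same rule applies.
So kifemuf → kifemufum.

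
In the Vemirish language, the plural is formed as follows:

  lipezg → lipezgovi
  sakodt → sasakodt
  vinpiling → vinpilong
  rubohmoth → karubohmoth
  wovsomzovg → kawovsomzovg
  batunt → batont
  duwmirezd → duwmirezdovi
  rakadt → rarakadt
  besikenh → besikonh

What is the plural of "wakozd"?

wakozdovi

"wakozd" has second-to-last letter 'z'. The stems whose second-to-last letter is 'z' (duwmirezd → duwmirezdovi, lipezg → lipezgovi) add -ovi.
So wakozd → wakozdovi.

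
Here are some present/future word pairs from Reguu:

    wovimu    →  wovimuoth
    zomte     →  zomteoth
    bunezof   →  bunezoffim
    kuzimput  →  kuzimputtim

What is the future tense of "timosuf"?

timosuffim

"timosuf" ends in a consonant. The stems ending in a consonant (bunezof → bunezoffim, kuzimput → kuzimputtim) double the final consonant and add -im.
So timosuf → timosuffim.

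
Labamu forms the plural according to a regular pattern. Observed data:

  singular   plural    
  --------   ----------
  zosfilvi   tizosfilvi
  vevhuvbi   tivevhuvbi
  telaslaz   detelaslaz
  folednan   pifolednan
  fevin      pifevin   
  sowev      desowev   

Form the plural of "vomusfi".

tivomusfi

fevin and vevhuvbi both have last vowel 'i' yet inflect differently (pifevin, tivevhuvbi), so the last vowel is not what conditions the rule; the final letter is.
"vomusfi" ends in -i. The stems ending in -i (vevhuvbi → tivevhuvbi, zosfilvi → tizosfilvi) add the prefix ti-.
The other patterns: stems ending in -n add the prefix pi-; stems ending in -v or -z add the prefix de-.
So vomusfi → tivomusfi.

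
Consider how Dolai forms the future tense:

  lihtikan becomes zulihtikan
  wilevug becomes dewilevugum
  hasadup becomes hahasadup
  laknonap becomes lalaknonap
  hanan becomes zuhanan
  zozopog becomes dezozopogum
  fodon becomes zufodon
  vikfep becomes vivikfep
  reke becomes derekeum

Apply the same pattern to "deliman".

zudeliman

"deliman" ends in -n. The stems ending in -n (fodon → zufodon, hanan → zuhanan, lihtikan → zulihtikan) add the prefix zu-.
So deliman → zudeliman.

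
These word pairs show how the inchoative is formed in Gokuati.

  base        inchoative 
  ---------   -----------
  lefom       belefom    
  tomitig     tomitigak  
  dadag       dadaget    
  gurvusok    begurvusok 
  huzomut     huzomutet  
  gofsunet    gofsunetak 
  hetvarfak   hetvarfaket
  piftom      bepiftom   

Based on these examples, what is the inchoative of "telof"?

"telof" has last vowel 'o'. The stems whose last vowel is 'o' (lefom → belefom, piftom → bepiftom, gurvusok → begurvusok) add the prefix be-.
The other patterns: stems whose last vowel is 'a' or 'u' add -et; stems whose last vowel is 'e' or 'i' add -ak.
So telof → betelof.

betelof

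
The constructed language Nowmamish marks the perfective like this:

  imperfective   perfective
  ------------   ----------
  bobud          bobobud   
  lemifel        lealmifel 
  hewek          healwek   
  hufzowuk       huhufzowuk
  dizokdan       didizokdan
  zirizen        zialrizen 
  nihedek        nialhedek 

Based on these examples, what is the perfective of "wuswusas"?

wuwuswusas

nihedek and hufzowuk both end in -k yet inflect differently (nialhedek, huhufzowuk), so the final letter is not what conditions the rule; the last vowel is.
"wuswusas" has last vowel 'a'. The one such stem in the data (dizokdan → didizokdan) repeats the first consonant+vowel as a prefix (as do hufzowuk, bobud), so the same rule applies.
So wuswusas → wuwuswusas.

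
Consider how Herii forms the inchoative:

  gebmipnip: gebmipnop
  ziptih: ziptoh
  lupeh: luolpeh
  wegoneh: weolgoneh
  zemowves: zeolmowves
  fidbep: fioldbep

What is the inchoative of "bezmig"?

"bezmig" has last vowel 'i'. The stems whose last vowel is 'i' (gebmipnip → gebmipnop, ziptih → ziptoh) change the last vowel to 'o'.
So bezmig → bezmog.

bezmog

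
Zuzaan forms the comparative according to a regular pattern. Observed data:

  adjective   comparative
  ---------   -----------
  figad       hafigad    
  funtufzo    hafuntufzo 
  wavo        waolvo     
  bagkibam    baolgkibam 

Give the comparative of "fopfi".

funtufzo and wavo both end in -o yet inflect differently (hafuntufzo, waolvo), so the final letter is not what conditions the rule; the first letter is.
"fopfi" begins with f-. The stems beginning with f- (figad → hafigad, funtufzo → hafuntufzo) add the prefix ha-.
The other pattern: stems beginning with b- or w- insert -ol- after the first vowel.
So fopfi → hafopfi.

hafopfi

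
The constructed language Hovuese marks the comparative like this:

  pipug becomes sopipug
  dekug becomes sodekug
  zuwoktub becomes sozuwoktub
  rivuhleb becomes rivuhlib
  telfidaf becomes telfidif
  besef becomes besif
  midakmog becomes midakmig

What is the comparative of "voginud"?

zuwoktub and rivuhleb both end in -b yet inflect differently (sozuwoktub, rivuhlib), so the final letter is not what conditions the rule; the last vowel is.
"voginud" has last vowel 'u'. The stems whose last vowel is 'u' (pipug → sopipug, dekug → sodekug, zuwoktub → sozuwoktub) add the prefix so-.
The other pattern: stems whose last vowel is 'a', 'e' or 'o' change the last vowel to 'i'.
So voginud → sovoginud.

sovoginud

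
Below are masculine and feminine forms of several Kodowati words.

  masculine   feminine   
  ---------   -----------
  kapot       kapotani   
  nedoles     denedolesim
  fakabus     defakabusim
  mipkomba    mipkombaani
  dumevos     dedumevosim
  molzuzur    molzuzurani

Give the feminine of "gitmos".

dumevos and kapot both have last vowel 'o' yet inflect differently (dedumevosim, kapotani), so the last vowel is not what conditions the rule; the final letter is.
"gitmos" ends in -s. The stems ending in -s (fakabus → defakabusim, dumevos → dedumevosim, nedoles → denedolesim) add de- … -im around the stem.
The other pattern: stems ending in -a, -r or -t add -ani.
So gitmos → degitmosim.

degitmosim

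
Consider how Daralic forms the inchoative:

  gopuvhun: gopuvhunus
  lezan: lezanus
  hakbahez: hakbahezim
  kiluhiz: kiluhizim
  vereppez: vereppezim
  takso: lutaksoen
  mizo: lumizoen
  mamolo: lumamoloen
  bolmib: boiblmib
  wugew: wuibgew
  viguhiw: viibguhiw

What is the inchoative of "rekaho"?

lurekahoen

kiluhiz and bolmib both have last vowel 'i' yet inflect differently (kiluhizim, boiblmib), so the last vowel is not what conditions the rule; the final letter is.
"rekaho" ends in -o. The stems ending in -o (takso → lutaksoen, mizo → lumizoen, mamolo → lumamoloen) add lu- … -en around the stem.
The other patterns: stems ending in -n add -us; stems ending in -z add -im; stems ending in -b or -w insert -ib- after the first vowel.
So rekaho → lurekahoen.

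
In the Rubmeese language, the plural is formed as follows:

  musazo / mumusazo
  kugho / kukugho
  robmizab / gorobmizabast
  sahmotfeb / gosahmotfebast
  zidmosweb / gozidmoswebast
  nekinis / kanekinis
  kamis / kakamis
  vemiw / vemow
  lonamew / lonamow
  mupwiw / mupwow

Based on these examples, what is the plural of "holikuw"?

"holikuw" ends in -w. The stems ending in -w (vemiw → vemow, lonamew → lonamow, mupwiw → mupwow) change the last vowel to 'o'.
The other patterns: stems ending in -o repeat the first consonant+vowel as a prefix; stems ending in -b add go- … -ast around the stem; stems ending in -s add the prefix ka-.
So holikuw → holikow.

holikow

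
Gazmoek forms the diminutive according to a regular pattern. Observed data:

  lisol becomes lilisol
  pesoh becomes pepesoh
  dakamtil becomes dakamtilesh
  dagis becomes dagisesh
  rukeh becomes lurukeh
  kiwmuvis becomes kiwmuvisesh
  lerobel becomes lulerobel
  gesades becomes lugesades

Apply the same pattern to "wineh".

luwineh

dakamtil and lisol both end in -l yet inflect differently (dakamtilesh, lilisol), so the final letter is not what conditions the rule; the last vowel is.
"wineh" has last vowel 'e'. The stems whose last vowel is 'e' (rukeh → lurukeh, lerobel → lulerobel, gesades → lugesades) add the prefix lu-.
So wineh → luwineh.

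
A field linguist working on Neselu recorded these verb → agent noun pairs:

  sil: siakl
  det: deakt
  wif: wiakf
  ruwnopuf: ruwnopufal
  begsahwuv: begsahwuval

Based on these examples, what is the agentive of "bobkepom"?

wif and ruwnopuf both end in -f yet inflect differently (wiakf, ruwnopufal), so the final letter is not what conditions the rule; the number of vowels is.
"bobkepom" has 3 vowels. The stems with 3 vowels (ruwnopuf → ruwnopufal, begsahwuv → begsahwuval) add -al.
The other pattern: stems with 1 vowel insert -ak- after the first vowel.
So bobkepom → bobkepomal.

bobkepomal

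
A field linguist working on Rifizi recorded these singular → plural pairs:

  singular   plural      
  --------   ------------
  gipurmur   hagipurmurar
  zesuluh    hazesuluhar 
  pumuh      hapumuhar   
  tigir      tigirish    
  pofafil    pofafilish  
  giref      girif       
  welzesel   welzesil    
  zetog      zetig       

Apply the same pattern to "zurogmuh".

hazurogmuhar

gipurmur and tigir both end in -r yet inflect differently (hagipurmurar, tigirish), so the final letter is not what conditions the rule; the last vowel is.
"zurogmuh" has last vowel 'u'. The stems whose last vowel is 'u' (gipurmur → hagipurmurar, zesuluh → hazesuluhar, pumuh → hapumuhar) add ha- … -ar around the stem.
The other patterns: stems whose last vowel is 'i' add -ish; stems whose last vowel is 'e' or 'o' change the last vowel to 'i'.
So zurogmuh → hazurogmuhar.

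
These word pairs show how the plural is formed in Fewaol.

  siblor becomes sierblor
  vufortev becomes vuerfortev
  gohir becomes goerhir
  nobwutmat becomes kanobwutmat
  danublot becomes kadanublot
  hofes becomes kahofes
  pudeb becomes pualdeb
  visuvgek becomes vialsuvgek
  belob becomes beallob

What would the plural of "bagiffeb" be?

siblor and danublot both have last vowel 'o' yet inflect differently (sierblor, kadanublot), so the last vowel is not what conditions the rule; the final letter is.
"bagiffeb" ends in -b. The stems ending in -b (pudeb → pualdeb, belob → beallob) insert -al- after the first vowel.
The other patterns: stems ending in -r or -v insert -er- after the first vowel; stems ending in -s or -t add the prefix ka-.
So bagiffeb → baalgiffeb.

baalgiffeb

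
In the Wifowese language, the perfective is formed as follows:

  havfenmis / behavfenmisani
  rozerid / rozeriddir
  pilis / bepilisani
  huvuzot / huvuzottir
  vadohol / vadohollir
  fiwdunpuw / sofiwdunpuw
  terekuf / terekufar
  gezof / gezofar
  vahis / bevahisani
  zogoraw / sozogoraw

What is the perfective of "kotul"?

"kotul" ends in -l. The one such stem in the data (vadohol → vadohollir) doubles the final consonant and adds -ir (as do rozerid, huvuzot), so the same rule applies.
The other patterns: stems ending in -w add the prefix so-; stems ending in -f add -ar; stems ending in -s add be- … -ani around the stem.
So kotul → kotullir.

kotullir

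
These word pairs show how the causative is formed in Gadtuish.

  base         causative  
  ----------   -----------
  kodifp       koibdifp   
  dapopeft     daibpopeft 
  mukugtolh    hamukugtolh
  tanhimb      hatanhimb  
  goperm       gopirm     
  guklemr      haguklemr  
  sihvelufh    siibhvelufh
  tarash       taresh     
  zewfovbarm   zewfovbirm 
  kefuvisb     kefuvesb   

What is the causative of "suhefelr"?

hasuhefelr

sihvelufh and tarash both end in -h yet inflect differently (siibhvelufh, taresh), so the final letter is not what conditions the rule; the second-to-last letter is.
"suhefelr" has second-to-last letter 'l'. The one such stem in the data (mukugtolh → hamukugtolh) adds the prefix ha-, so the same rule applies.
The other patterns: stems whose second-to-last letter is 'f' insert -ib- after the first vowel; stems whose second-to-last letter is 's' change the last vowel to 'e'; stems whose second-to-last letter is 'r' change the last vowel to 'i'.
So suhefelr → hasuhefelr.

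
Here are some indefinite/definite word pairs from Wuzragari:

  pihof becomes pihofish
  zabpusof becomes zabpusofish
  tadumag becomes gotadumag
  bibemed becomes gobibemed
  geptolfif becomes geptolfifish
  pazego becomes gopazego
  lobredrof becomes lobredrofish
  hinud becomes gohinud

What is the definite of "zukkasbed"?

gozukkasbed

pihof and pazego both have last vowel 'o' yet inflect differently (pihofish, gopazego), so the last vowel is not what conditions the rule; the final letter is.
"zukkasbed" ends in -d. The stems ending in -d (hinud → gohinud, bibemed → gobibemed) add the prefix go-.
The other pattern: stems ending in -f add -ish.
So zukkasbed → gozukkasbed.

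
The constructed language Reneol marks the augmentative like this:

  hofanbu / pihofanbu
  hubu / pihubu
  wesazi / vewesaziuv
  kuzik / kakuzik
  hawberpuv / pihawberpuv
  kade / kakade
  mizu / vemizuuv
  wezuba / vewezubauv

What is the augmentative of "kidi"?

kakidi

"kidi" begins with k-. The stems beginning with k- (kuzik → kakuzik, kade → kakade) add the prefix ka-.
The other patterns: stems beginning with h- add the prefix pi-; stems beginning with m- or w- add ve- … -uv around the stem.
So kidi → kakidi.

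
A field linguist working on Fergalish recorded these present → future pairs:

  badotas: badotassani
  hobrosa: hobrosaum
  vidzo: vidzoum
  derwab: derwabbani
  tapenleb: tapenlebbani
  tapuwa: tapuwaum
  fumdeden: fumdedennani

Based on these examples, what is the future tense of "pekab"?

pekabbani

badotas and tapuwa both have last vowel 'a' yet inflect differently (badotassani, tapuwaum), so the last vowel is not what conditions the rule; whether the stem ends in a vowel or a consonant is.
"pekab" ends in a consonant. The stems ending in a consonant (fumdeden → fumdedennani, badotas → badotassani, tapenleb → tapenlebbani) double the final consonant and add -ani.
So pekab → pekabbani.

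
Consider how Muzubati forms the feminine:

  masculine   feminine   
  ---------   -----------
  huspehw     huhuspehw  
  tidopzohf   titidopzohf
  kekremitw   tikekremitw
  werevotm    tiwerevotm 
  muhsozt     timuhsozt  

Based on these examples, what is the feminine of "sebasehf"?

sesebasehf

huspehw and kekremitw both end in -w yet inflect differently (huhuspehw, tikekremitw), so the final letter is not what conditions the rule; the second-to-last letter is.
"sebasehf" has second-to-last letter 'h'. The stems whose second-to-last letter is 'h' (huspehw → huhuspehw, tidopzohf → titidopzohf) repeat the first consonant+vowel as a prefix.
So sebasehf → sesebasehf.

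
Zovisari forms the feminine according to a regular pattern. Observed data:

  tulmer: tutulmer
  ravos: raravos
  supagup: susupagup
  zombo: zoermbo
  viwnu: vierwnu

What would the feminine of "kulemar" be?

kukulemar

viwnu and supagup both have last vowel 'u' yet inflect differently (vierwnu, susupagup), so the last vowel is not what conditions the rule; whether the stem ends in a vowel or a consonant is.
"kulemar" ends in a consonant. The stems ending in a consonant (tulmer → tutulmer, supagup → susupagup, ravos → raravos) repeat the first consonant+vowel as a prefix.
The other pattern: stems ending in a vowel insert -er- after the first vowel.
So kulemar → kukulemar.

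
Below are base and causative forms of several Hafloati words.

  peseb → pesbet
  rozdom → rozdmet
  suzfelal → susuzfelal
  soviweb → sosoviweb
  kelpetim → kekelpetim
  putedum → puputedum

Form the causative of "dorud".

peseb and soviweb both end in -b yet inflect differently (pesbet, sosoviweb), so the final letter is not what conditions the rule; the number of vowels is.
"dorud" has 2 vowels. The stems with 2 vowels (peseb → pesbet, rozdom → rozdmet) delete the last vowel and add -et.
The other pattern: stems with 3 vowels repeat the first consonant+vowel as a prefix.
So dorud → dordet.

dordet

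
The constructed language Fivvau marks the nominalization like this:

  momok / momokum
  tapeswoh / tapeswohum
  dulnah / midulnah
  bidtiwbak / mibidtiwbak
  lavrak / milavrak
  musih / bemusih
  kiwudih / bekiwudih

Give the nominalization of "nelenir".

tapeswoh and dulnah both end in -h yet inflect differently (tapeswohum, midulnah), so the final letter is not what conditions the rule; the last vowel is.
"nelenir" has last vowel 'i'. The stems whose last vowel is 'i' (musih → bemusih, kiwudih → bekiwudih) add the prefix be-.
The other patterns: stems whose last vowel is 'o' add -um; stems whose last vowel is 'a' add the prefix mi-.
So nelenir → benelenir.

benelenir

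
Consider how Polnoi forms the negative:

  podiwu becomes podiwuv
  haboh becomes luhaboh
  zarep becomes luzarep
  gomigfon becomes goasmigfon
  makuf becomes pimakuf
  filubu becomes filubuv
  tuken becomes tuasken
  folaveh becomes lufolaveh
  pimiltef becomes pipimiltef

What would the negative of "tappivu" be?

tappivuv

podiwu and makuf both have last vowel 'u' yet inflect differently (podiwuv, pimakuf), so the last vowel is not what conditions the rule; the final letter is.
"tappivu" ends in -u. The stems ending in -u (podiwu → podiwuv, filubu → filubuv) drop the final letter and add -uv.
So tappivu → tappivuv.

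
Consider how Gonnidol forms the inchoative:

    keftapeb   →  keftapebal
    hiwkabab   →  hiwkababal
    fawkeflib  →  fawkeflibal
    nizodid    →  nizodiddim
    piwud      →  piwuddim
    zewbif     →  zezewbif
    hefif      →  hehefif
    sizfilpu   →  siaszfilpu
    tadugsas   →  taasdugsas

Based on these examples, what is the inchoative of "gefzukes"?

geasfzukes

fawkeflib and nizodid both have last vowel 'i' yet inflect differently (fawkeflibal, nizodiddim), so the last vowel is not what conditions the rule; the final letter is.
"gefzukes" ends in -s. The one such stem in the data (tadugsas → taasdugsas) inserts -as- after the first vowel (as does sizfilpu), so the same rule applies.
The other patterns: stems ending in -b add -al; stems ending in -d double the final consonant and add -im; stems ending in -f repeat the first consonant+vowel as a prefix.
So gefzukes → geasfzukes.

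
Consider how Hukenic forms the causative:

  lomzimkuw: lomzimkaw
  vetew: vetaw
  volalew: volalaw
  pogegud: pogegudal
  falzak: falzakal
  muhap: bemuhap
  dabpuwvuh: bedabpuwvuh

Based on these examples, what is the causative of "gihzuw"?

gihzaw

"gihzuw" ends in -w. The stems ending in -w (lomzimkuw → lomzimkaw, vetew → vetaw, volalew → volalaw) change the last vowel to 'a'.
So gihzuw → gihzaw.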